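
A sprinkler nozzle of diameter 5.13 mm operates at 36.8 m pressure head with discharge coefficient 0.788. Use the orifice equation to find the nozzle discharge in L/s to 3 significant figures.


Approach: apply the orifice equation, Q = Cd*A*sqrt(2*g*h), A = pi*(d/2)^2.
A = pi*(5.13e-3/2)^2 = 2.0669e-05 m^2
Q = 0.788 * 2.0669e-05 * sqrt(2*9.81*36.8) * 1000 = 0.438 L/s
Therefore the nozzle discharge = 0.438 L/s.


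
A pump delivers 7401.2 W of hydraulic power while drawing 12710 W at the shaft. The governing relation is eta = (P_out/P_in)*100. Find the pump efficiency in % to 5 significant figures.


eta = (7401.2 / 12710) * 100 = 58.231 %
Therefore the pump efficiency = 58.231 %.


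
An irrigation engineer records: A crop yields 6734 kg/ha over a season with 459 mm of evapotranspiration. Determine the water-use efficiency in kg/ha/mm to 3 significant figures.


Approach: apply the water-use efficiency ratio, WUE = yield/ET.
WUE = 6734 / 459 = 14.7 kg/ha/mm
Therefore the water-use efficiency = 14.7 kg/ha/mm.


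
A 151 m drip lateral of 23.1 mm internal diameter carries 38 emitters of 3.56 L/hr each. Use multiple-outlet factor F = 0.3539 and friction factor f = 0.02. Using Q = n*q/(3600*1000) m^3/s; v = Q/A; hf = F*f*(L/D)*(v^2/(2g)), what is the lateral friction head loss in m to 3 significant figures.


Q = 38*3.56/(3600*1000) = 3.7578e-05 m^3/s
A = pi*(23.1e-3/2)^2 = 4.1910e-04 m^2, so v = Q/A = 0.089664 m/s
hf = 0.3539*0.02*(151/0.0231)*(0.089664^2/(2*9.81)) = 0.0190 m
Therefore the lateral friction head loss = 0.0190 m.


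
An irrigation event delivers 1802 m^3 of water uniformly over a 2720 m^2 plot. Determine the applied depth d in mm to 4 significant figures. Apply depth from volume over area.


Approach: apply depth from volume over area, d = (V/A)*1000.
d = (1802 / 2720) * 1000 = 662.5 mm
Therefore the applied depth d = 662.5 mm.


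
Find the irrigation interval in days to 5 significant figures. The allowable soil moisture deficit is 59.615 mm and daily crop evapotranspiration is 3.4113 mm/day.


Approach: apply the irrigation interval relation, interval = SMD / ETc.
interval = 59.615 / 3.4113 = 17.476 days
Therefore the irrigation interval = 17.476 days.


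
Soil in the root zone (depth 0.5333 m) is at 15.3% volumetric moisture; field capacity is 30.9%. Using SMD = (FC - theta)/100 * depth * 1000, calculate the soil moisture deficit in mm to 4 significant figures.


SMD = (30.9 - 15.3)/100 * 0.5333 * 1000 = 83.19 mm
Therefore the soil moisture deficit = 83.19 mm.


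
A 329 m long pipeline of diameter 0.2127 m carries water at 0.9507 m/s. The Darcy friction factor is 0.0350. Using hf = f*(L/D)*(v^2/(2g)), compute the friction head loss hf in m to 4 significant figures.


hf = 0.0350 * (329/0.2127) * (0.9507^2 / (2*9.81))
hf = 2.494 m
Therefore the friction head loss hf = 2.494 m.


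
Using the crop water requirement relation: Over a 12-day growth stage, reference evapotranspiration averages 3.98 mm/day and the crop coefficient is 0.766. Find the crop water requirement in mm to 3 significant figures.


Approach: apply the crop water requirement relation, CWR = ET0 * Kc * days.
CWR = 3.98 * 0.766 * 12 = 36.6 mm
Therefore the crop water requirement = 36.6 mm.


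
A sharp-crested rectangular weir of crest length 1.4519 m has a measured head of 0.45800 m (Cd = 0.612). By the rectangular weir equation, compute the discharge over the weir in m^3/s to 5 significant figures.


Approach: apply the rectangular weir equation, Q = (2/3)*Cd*L*sqrt(2g)*H^1.5.
Q = (2/3)*0.612*1.4519*sqrt(2*9.81)*0.45800^1.5 = 0.81329 m^3/s
Therefore the discharge over the weir = 0.81329 m^3/s.


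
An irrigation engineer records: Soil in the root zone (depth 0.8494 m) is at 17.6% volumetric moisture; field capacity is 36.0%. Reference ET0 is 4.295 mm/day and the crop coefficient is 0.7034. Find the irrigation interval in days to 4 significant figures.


Approach: apply soil-water budget scheduling, SMD = (FC-theta)/100*depth*1000; ETc = ET0*Kc; interval = SMD/ETc.
Step 1 — soil moisture deficit:
  SMD = (36.0 - 17.6)/100 * 0.8494 * 1000 = 156.290 mm
Step 2 — daily crop ET (ETc = ET0*Kc):
  ETc = 4.295 * 0.7034 = 3.02110 mm/day
Step 3 — irrigation interval (SMD/ETc):
  interval = 156.290 / 3.02110 = 51.73 days
Therefore the irrigation interval = 51.73 days.


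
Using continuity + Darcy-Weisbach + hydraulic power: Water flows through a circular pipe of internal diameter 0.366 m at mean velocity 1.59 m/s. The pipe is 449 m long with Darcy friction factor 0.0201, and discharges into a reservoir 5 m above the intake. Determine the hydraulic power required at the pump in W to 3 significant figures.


Approach: apply continuity + Darcy-Weisbach + hydraulic power, Q = A*v; hf = f*(L/D)*(v^2/(2g)); H = static + hf; P = rho*g*Q*H.
Step 1 — flow rate (continuity, Q = A*v):
  A = pi*(0.366/2)^2 = 0.10521 m^2
  Q = 0.10521 * 1.59 = 0.16728 m^3/s
Step 2 — friction head loss (Darcy-Weisbach):
  hf = 0.0201 * (449/0.366) * (1.59^2 / (2*9.81))
  hf = 3.1773 m
Step 3 — total head: H = 5 + 3.1773 = 8.1773 m
Step 4 — hydraulic power (P = rho*g*Q*H):
  P = 1000 * 9.81 * 0.16728 * 8.1773 = 13400 W
Therefore the hydraulic power required at the pump = 13400 W.


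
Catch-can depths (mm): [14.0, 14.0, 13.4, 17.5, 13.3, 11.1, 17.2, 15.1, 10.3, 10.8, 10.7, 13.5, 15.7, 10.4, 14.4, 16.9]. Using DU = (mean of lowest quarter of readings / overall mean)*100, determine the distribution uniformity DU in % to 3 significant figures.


sorted lowest 4 of 16: [10.3, 10.4, 10.7, 10.8] -> mean = 10.550 mm
overall mean = 13.644 mm
DU = (10.550/13.644)*100 = 77.3 %
Therefore the distribution uniformity DU = 77.3 %.


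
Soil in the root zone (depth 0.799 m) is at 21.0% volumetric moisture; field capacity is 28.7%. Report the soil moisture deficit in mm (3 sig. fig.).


Approach: apply the soil moisture deficit relation, SMD = (FC - theta)/100 * depth * 1000.
SMD = (28.7 - 21.0)/100 * 0.799 * 1000 = 61.5 mm
Therefore the soil moisture deficit = 61.5 mm.


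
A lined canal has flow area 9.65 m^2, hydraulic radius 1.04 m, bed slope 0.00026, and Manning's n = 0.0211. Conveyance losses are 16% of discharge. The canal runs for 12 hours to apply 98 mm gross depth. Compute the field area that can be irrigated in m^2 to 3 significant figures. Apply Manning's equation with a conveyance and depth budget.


Approach: apply Manning's equation with a conveyance and depth budget, Q = (1/n)*A*R^(2/3)*S^(1/2); Q_field = Q*(1-loss); Area = Q_field*t/(d/1000).
Step 1 — canal discharge (Manning's equation):
  Q = (1/0.0211) * 9.65 * 1.04^(2/3) * 0.00026^(1/2) = 7.5698 m^3/s
Step 2 — delivered flow: Q_field = 7.5698*(1 - 16/100) = 6.3587 m^3/s
Step 3 — volume delivered: V = 6.3587 * 12*3600 = 274690 m^3
Step 4 — area served: A = V / (depth/1000) = 274690 / 0.098 = 2800000 m^2
Therefore the field area that can be irrigated = 2800000 m^2.


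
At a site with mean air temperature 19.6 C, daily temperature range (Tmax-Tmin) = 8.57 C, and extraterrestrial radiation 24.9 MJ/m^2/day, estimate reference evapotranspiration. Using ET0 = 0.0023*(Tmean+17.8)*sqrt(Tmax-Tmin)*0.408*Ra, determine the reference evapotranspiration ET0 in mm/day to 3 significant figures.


ET0 = 0.0023*(19.6+17.8)*sqrt(8.57)*0.408*24.9 = 2.56 mm/day
Therefore the reference evapotranspiration ET0 = 2.56 mm/day.


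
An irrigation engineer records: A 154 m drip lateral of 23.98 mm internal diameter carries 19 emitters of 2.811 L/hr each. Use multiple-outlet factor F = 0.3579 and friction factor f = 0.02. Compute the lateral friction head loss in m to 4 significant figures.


Approach: apply Darcy-Weisbach with the multiple-outlet F-factor, Q = n*q/(3600*1000) m^3/s; v = Q/A; hf = F*f*(L/D)*(v^2/(2g)).
Q = 19*2.811/(3600*1000) = 1.48358e-05 m^3/s
A = pi*(23.98e-3/2)^2 = 4.51636e-04 m^2, so v = Q/A = 0.0328491 m/s
hf = 0.3579*0.02*(154/0.02398)*(0.0328491^2/(2*9.81)) = 0.002528 m
Therefore the lateral friction head loss = 0.002528 m.


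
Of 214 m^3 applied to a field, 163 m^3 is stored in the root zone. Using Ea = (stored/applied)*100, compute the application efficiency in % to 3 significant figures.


Ea = (163/214)*100 = 76.2 %
Therefore the application efficiency = 76.2 %.


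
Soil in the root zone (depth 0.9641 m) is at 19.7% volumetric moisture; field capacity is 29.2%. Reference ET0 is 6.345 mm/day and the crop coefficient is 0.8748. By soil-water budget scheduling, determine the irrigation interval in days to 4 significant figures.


Approach: apply soil-water budget scheduling, SMD = (FC-theta)/100*depth*1000; ETc = ET0*Kc; interval = SMD/ETc.
Step 1 — soil moisture deficit:
  SMD = (29.2 - 19.7)/100 * 0.9641 * 1000 = 91.5895 mm
Step 2 — daily crop ET (ETc = ET0*Kc):
  ETc = 6.345 * 0.8748 = 5.55061 mm/day
Step 3 — irrigation interval (SMD/ETc):
  interval = 91.5895 / 5.55061 = 16.50 days
Therefore the irrigation interval = 16.50 days.


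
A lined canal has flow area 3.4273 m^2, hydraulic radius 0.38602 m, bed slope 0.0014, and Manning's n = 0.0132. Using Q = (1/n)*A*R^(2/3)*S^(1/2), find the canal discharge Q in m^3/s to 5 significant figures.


Q = (1/0.0132) * 3.4273 * 0.38602^(2/3) * 0.0014^(1/2) = 5.1505 m^3/s
Therefore the canal discharge Q = 5.1505 m^3/s.


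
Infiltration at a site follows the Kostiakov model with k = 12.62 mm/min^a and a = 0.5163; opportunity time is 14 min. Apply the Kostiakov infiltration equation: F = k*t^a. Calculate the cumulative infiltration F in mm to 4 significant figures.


F = 12.62 * 14^0.5163 = 49.30 mm
Therefore the cumulative infiltration F = 49.30 mm.


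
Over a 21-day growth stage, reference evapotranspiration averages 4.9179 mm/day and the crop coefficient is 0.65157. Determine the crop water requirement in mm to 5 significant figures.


Approach: apply the crop water requirement relation, CWR = ET0 * Kc * days.
CWR = 4.9179 * 0.65157 * 21 = 67.291 mm
Therefore the crop water requirement = 67.291 mm.


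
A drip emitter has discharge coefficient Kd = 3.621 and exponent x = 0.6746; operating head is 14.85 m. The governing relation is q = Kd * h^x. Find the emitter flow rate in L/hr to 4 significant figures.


q = 3.621 * 14.85^0.6746 = 22.35 L/hr
Therefore the emitter flow rate = 22.35 L/hr.


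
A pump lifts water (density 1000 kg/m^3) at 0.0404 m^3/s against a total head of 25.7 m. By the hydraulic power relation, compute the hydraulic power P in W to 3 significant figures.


Approach: apply the hydraulic power relation, P = rho*g*Q*H.
P = 1000 * 9.81 * 0.0404 * 25.7 = 10200 W
Therefore the hydraulic power P = 10200 W.


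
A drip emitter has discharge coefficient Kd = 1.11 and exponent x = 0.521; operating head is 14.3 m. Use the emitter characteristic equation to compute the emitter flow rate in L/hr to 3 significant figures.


Approach: apply the emitter characteristic equation, q = Kd * h^x.
q = 1.11 * 14.3^0.521 = 4.44 L/hr
Therefore the emitter flow rate = 4.44 L/hr.


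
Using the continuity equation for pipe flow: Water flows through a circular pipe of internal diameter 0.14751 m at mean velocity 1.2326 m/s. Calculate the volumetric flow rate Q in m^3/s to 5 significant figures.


Approach: apply the continuity equation for pipe flow, Q = A * v with A = pi*(D/2)^2.
A = pi*(0.14751/2)^2 = 0.01708964 m^2
Q = 0.01708964 * 1.2326 = 0.021065 m^3/s
Therefore the volumetric flow rate Q = 0.021065 m^3/s.


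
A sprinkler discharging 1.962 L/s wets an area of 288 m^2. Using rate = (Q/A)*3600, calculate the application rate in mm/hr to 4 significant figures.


rate = (1.962 / 288) * 3600 = 24.52 mm/hr
Therefore the application rate = 24.52 mm/hr.


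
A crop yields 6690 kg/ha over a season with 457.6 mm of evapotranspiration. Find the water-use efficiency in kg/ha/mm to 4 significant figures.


Approach: apply the water-use efficiency ratio, WUE = yield/ET.
WUE = 6690 / 457.6 = 14.62 kg/ha/mm
Therefore the water-use efficiency = 14.62 kg/ha/mm.


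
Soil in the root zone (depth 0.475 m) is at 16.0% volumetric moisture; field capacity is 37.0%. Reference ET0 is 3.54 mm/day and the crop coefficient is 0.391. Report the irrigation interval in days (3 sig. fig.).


Approach: apply soil-water budget scheduling, SMD = (FC-theta)/100*depth*1000; ETc = ET0*Kc; interval = SMD/ETc.
Step 1 — soil moisture deficit:
  SMD = (37.0 - 16.0)/100 * 0.475 * 1000 = 99.750 mm
Step 2 — daily crop ET (ETc = ET0*Kc):
  ETc = 3.54 * 0.391 = 1.3841 mm/day
Step 3 — irrigation interval (SMD/ETc):
  interval = 99.750 / 1.3841 = 72.1 days
Therefore the irrigation interval = 72.1 days.


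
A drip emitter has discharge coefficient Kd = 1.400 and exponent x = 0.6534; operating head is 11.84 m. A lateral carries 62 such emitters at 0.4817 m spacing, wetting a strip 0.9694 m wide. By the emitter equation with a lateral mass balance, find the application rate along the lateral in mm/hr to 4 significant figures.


Approach: apply the emitter equation with a lateral mass balance, q = Kd*h^x; Q = n*q; rate = Q/(n*spacing*width).
Step 1 — single emitter flow (q = Kd*h^x):
  q = 1.400 * 11.84^0.6534 = 7.03811 L/hr
Step 2 — total lateral flow: Q = 62 * 7.03811 = 436.363 L/hr
Step 3 — wetted area: A = 62 * 0.4817 * 0.9694 = 28.9515 m^2
Step 4 — application rate: Q/A = 436.363/28.9515 = 15.07 mm/hr
Therefore the application rate along the lateral = 15.07 mm/hr.


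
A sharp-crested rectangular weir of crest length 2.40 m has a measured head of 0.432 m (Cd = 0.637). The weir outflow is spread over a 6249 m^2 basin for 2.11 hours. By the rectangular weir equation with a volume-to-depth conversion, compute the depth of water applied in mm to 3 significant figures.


Approach: apply the rectangular weir equation with a volume-to-depth conversion, Q = (2/3)*Cd*L*sqrt(2g)*H^1.5; d = Q*t/A * 1000.
Step 1 — weir discharge:
  Q = (2/3)*0.637*2.40*sqrt(2*9.81)*0.432^1.5 = 1.2818 m^3/s
Step 2 — volume: V = 1.2818 * 2.11*3600 = 9736.9 m^3
Step 3 — depth: d = V/A * 1000 = 9736.9/6249 * 1000 = 1560 mm
Therefore the depth of water applied = 1560 mm.


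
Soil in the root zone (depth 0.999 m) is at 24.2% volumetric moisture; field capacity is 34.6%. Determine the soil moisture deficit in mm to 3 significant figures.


Approach: apply the soil moisture deficit relation, SMD = (FC - theta)/100 * depth * 1000.
SMD = (34.6 - 24.2)/100 * 0.999 * 1000 = 104 mm
Therefore the soil moisture deficit = 104 mm.


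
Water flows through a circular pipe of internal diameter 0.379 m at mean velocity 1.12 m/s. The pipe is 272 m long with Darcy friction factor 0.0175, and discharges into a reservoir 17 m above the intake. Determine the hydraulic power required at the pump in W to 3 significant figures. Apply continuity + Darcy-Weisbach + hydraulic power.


Approach: apply continuity + Darcy-Weisbach + hydraulic power, Q = A*v; hf = f*(L/D)*(v^2/(2g)); H = static + hf; P = rho*g*Q*H.
Step 1 — flow rate (continuity, Q = A*v):
  A = pi*(0.379/2)^2 = 0.11282 m^2
  Q = 0.11282 * 1.12 = 0.12635 m^3/s
Step 2 — friction head loss (Darcy-Weisbach):
  hf = 0.0175 * (272/0.379) * (1.12^2 / (2*9.81))
  hf = 0.80298 m
Step 3 — total head: H = 17 + 0.80298 = 17.803 m
Step 4 — hydraulic power (P = rho*g*Q*H):
  P = 1000 * 9.81 * 0.12635 * 17.803 = 22100 W
Therefore the hydraulic power required at the pump = 22100 W.


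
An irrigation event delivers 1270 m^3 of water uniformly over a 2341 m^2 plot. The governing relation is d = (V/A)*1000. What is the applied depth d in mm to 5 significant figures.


d = (1270 / 2341) * 1000 = 542.50 mm
Therefore the applied depth d = 542.50 mm.


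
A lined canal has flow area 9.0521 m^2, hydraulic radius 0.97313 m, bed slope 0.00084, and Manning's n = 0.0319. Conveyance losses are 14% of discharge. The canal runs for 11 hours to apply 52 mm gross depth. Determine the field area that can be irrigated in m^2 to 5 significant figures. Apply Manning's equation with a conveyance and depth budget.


Approach: apply Manning's equation with a conveyance and depth budget, Q = (1/n)*A*R^(2/3)*S^(1/2); Q_field = Q*(1-loss); Area = Q_field*t/(d/1000).
Step 1 — canal discharge (Manning's equation):
  Q = (1/0.0319) * 9.0521 * 0.97313^(2/3) * 0.00084^(1/2) = 8.076296 m^3/s
Step 2 — delivered flow: Q_field = 8.076296*(1 - 14/100) = 6.945614 m^3/s
Step 3 — volume delivered: V = 6.945614 * 11*3600 = 275046.3 m^3
Step 4 — area served: A = V / (depth/1000) = 275046.3 / 0.052 = 5289400 m^2
Therefore the field area that can be irrigated = 5289400 m^2.


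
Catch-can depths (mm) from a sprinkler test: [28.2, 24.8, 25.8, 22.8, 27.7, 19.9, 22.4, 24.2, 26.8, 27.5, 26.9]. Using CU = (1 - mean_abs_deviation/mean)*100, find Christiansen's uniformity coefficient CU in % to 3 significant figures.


mean = 25.182 mm
mean |d_i - mean| = 2.1471 mm
CU = (1 - 2.1471/25.182)*100 = 91.5 %
Therefore Christiansen's uniformity coefficient CU = 91.5 %.


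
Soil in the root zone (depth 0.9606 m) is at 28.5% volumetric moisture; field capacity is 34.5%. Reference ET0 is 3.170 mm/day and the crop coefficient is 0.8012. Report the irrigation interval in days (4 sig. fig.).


Approach: apply soil-water budget scheduling, SMD = (FC-theta)/100*depth*1000; ETc = ET0*Kc; interval = SMD/ETc.
Step 1 — soil moisture deficit:
  SMD = (34.5 - 28.5)/100 * 0.9606 * 1000 = 57.6360 mm
Step 2 — daily crop ET (ETc = ET0*Kc):
  ETc = 3.170 * 0.8012 = 2.53980 mm/day
Step 3 — irrigation interval (SMD/ETc):
  interval = 57.6360 / 2.53980 = 22.69 days
Therefore the irrigation interval = 22.69 days.


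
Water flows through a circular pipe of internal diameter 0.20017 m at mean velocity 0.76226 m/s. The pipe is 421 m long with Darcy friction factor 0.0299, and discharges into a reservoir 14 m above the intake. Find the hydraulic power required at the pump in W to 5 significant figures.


Approach: apply continuity + Darcy-Weisbach + hydraulic power, Q = A*v; hf = f*(L/D)*(v^2/(2g)); H = static + hf; P = rho*g*Q*H.
Step 1 — flow rate (continuity, Q = A*v):
  A = pi*(0.20017/2)^2 = 0.03146936 m^2
  Q = 0.03146936 * 0.76226 = 0.02398783 m^3/s
Step 2 — friction head loss (Darcy-Weisbach):
  hf = 0.0299 * (421/0.20017) * (0.76226^2 / (2*9.81))
  hf = 1.862351 m
Step 3 — total head: H = 14 + 1.862351 = 15.86235 m
Step 4 — hydraulic power (P = rho*g*Q*H):
  P = 1000 * 9.81 * 0.02398783 * 15.86235 = 3732.7 W
Therefore the hydraulic power required at the pump = 3732.7 W.


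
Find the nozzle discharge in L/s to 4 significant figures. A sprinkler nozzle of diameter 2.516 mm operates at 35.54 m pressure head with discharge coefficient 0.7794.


Approach: apply the orifice equation, Q = Cd*A*sqrt(2*g*h), A = pi*(d/2)^2.
A = pi*(2.516e-3/2)^2 = 4.97177e-06 m^2
Q = 0.7794 * 4.97177e-06 * sqrt(2*9.81*35.54) * 1000 = 0.1023 L/s
Therefore the nozzle discharge = 0.1023 L/s.


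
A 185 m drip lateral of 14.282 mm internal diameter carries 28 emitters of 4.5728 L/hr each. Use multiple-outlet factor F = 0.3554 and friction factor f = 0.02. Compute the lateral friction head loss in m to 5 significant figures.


Approach: apply Darcy-Weisbach with the multiple-outlet F-factor, Q = n*q/(3600*1000) m^3/s; v = Q/A; hf = F*f*(L/D)*(v^2/(2g)).
Q = 28*4.5728/(3600*1000) = 3.556622e-05 m^3/s
A = pi*(14.282e-3/2)^2 = 1.602020e-04 m^2, so v = Q/A = 0.2220086 m/s
hf = 0.3554*0.02*(185/0.014282)*(0.2220086^2/(2*9.81)) = 0.23130 m
Therefore the lateral friction head loss = 0.23130 m.


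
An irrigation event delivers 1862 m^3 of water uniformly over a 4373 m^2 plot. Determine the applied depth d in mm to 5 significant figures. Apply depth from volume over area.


Approach: apply depth from volume over area, d = (V/A)*1000.
d = (1862 / 4373) * 1000 = 425.79 mm
Therefore the applied depth d = 425.79 mm.


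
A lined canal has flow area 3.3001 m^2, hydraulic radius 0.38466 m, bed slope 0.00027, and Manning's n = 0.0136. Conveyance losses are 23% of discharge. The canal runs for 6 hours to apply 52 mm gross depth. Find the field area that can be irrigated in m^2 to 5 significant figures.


Approach: apply Manning's equation with a conveyance and depth budget, Q = (1/n)*A*R^(2/3)*S^(1/2); Q_field = Q*(1-loss); Area = Q_field*t/(d/1000).
Step 1 — canal discharge (Manning's equation):
  Q = (1/0.0136) * 3.3001 * 0.38466^(2/3) * 0.00027^(1/2) = 2.108894 m^3/s
Step 2 — delivered flow: Q_field = 2.108894*(1 - 23/100) = 1.623848 m^3/s
Step 3 — volume delivered: V = 1.623848 * 6*3600 = 35075.13 m^3
Step 4 — area served: A = V / (depth/1000) = 35075.13 / 0.052 = 674520 m^2
Therefore the field area that can be irrigated = 674520 m^2.


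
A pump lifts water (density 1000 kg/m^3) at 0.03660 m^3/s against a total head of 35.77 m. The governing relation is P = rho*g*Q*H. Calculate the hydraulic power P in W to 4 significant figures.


P = 1000 * 9.81 * 0.03660 * 35.77 = 12840 W
Therefore the hydraulic power P = 12840 W.


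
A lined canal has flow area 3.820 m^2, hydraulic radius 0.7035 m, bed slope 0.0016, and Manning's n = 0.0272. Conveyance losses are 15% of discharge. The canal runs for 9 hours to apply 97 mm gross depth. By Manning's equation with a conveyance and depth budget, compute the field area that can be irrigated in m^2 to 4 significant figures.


Approach: apply Manning's equation with a conveyance and depth budget, Q = (1/n)*A*R^(2/3)*S^(1/2); Q_field = Q*(1-loss); Area = Q_field*t/(d/1000).
Step 1 — canal discharge (Manning's equation):
  Q = (1/0.0272) * 3.820 * 0.7035^(2/3) * 0.0016^(1/2) = 4.44355 m^3/s
Step 2 — delivered flow: Q_field = 4.44355*(1 - 15/100) = 3.77702 m^3/s
Step 3 — volume delivered: V = 3.77702 * 9*3600 = 122375 m^3
Step 4 — area served: A = V / (depth/1000) = 122375 / 0.097 = 1262000 m^2
Therefore the field area that can be irrigated = 1262000 m^2.


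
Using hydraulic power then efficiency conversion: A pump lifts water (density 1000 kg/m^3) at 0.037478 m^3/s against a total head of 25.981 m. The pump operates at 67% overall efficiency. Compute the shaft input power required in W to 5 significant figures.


Approach: apply hydraulic power then efficiency conversion, P = rho*g*Q*H; P_in = P/eta.
Step 1 — hydraulic power (P = rho*g*Q*H):
  P = 1000 * 9.81 * 0.037478 * 25.981 = 9552.153 W
Step 2 — input power: P_in = P/eta = 9552.153 / 0.67 = 14257 W
Therefore the shaft input power required = 14257 W.


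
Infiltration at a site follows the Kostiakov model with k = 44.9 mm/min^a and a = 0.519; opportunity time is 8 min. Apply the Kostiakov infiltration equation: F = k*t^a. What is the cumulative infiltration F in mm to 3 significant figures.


F = 44.9 * 8^0.519 = 132 mm
Therefore the cumulative infiltration F = 132 mm.


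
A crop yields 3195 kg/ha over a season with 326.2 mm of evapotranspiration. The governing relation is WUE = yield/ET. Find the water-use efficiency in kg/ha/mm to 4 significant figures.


WUE = 3195 / 326.2 = 9.795 kg/ha/mm
Therefore the water-use efficiency = 9.795 kg/ha/mm.


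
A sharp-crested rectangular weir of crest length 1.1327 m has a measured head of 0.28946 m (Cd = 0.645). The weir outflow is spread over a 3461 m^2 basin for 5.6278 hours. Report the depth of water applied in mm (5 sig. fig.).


Approach: apply the rectangular weir equation with a volume-to-depth conversion, Q = (2/3)*Cd*L*sqrt(2g)*H^1.5; d = Q*t/A * 1000.
Step 1 — weir discharge:
  Q = (2/3)*0.645*1.1327*sqrt(2*9.81)*0.28946^1.5 = 0.3359818 m^3/s
Step 2 — volume: V = 0.3359818 * 5.6278*3600 = 6807.017 m^3
Step 3 — depth: d = V/A * 1000 = 6807.017/3461 * 1000 = 1966.8 mm
Therefore the depth of water applied = 1966.8 mm.


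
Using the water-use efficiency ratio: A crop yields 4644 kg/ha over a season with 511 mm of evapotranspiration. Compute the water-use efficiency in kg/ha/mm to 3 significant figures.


Approach: apply the water-use efficiency ratio, WUE = yield/ET.
WUE = 4644 / 511 = 9.09 kg/ha/mm
Therefore the water-use efficiency = 9.09 kg/ha/mm.


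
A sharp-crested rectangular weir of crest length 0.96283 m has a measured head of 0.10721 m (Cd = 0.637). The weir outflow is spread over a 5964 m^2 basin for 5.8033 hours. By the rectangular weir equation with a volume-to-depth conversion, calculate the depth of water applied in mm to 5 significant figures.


Approach: apply the rectangular weir equation with a volume-to-depth conversion, Q = (2/3)*Cd*L*sqrt(2g)*H^1.5; d = Q*t/A * 1000.
Step 1 — weir discharge:
  Q = (2/3)*0.637*0.96283*sqrt(2*9.81)*0.10721^1.5 = 0.06357703 m^3/s
Step 2 — volume: V = 0.06357703 * 5.8033*3600 = 1328.244 m^3
Step 3 — depth: d = V/A * 1000 = 1328.244/5964 * 1000 = 222.71 mm
Therefore the depth of water applied = 222.71 mm.


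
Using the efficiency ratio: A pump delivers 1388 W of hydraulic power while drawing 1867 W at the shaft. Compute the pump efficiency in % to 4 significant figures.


Approach: apply the efficiency ratio, eta = (P_out/P_in)*100.
eta = (1388 / 1867) * 100 = 74.34 %
Therefore the pump efficiency = 74.34 %.


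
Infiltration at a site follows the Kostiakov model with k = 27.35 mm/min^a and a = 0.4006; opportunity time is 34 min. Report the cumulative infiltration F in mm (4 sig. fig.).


Approach: apply the Kostiakov infiltration equation, F = k*t^a.
F = 27.35 * 34^0.4006 = 112.3 mm
Therefore the cumulative infiltration F = 112.3 mm.


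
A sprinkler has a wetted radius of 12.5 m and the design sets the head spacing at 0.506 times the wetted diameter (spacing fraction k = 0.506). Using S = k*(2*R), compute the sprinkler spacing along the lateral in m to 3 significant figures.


S = 0.506 * (2 * 12.5) = 12.7 m
Therefore the sprinkler spacing along the lateral = 12.7 m.


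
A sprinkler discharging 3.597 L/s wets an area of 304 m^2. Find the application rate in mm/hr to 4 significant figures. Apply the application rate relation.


Approach: apply the application rate relation, rate = (Q/A)*3600.
rate = (3.597 / 304) * 3600 = 42.60 mm/hr
Therefore the application rate = 42.60 mm/hr.


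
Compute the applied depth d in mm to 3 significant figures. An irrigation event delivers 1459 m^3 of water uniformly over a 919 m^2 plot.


Approach: apply depth from volume over area, d = (V/A)*1000.
d = (1459 / 919) * 1000 = 1590 mm
Therefore the applied depth d = 1590 mm.


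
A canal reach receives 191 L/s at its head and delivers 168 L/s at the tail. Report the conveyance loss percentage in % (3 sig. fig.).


Approach: apply the conveyance loss ratio, loss% = ((Q_head - Q_tail)/Q_head)*100.
loss = ((191 - 168)/191)*100 = 12.0 %
Therefore the conveyance loss percentage = 12.0 %.


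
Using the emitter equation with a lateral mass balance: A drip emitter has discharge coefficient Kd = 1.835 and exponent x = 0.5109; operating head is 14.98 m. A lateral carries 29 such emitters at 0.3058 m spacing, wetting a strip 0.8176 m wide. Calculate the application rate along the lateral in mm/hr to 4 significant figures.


Approach: apply the emitter equation with a lateral mass balance, q = Kd*h^x; Q = n*q; rate = Q/(n*spacing*width).
Step 1 — single emitter flow (q = Kd*h^x):
  q = 1.835 * 14.98^0.5109 = 7.31484 L/hr
Step 2 — total lateral flow: Q = 29 * 7.31484 = 212.130 L/hr
Step 3 — wetted area: A = 29 * 0.3058 * 0.8176 = 7.25064 m^2
Step 4 — application rate: Q/A = 212.130/7.25064 = 29.26 mm/hr
Therefore the application rate along the lateral = 29.26 mm/hr.


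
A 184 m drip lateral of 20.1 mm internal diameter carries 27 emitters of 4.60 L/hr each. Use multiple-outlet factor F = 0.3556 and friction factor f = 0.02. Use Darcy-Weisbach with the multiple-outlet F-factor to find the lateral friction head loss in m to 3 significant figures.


Approach: apply Darcy-Weisbach with the multiple-outlet F-factor, Q = n*q/(3600*1000) m^3/s; v = Q/A; hf = F*f*(L/D)*(v^2/(2g)).
Q = 27*4.60/(3600*1000) = 3.4500e-05 m^3/s
A = pi*(20.1e-3/2)^2 = 3.1731e-04 m^2, so v = Q/A = 0.10873 m/s
hf = 0.3556*0.02*(184/0.0201)*(0.10873^2/(2*9.81)) = 0.0392 m
Therefore the lateral friction head loss = 0.0392 m.


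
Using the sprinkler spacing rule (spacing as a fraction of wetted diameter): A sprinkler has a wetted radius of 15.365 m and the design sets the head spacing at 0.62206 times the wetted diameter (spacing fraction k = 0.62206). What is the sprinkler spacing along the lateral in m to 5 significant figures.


Approach: apply the sprinkler spacing rule (spacing as a fraction of wetted diameter), S = k*(2*R).
S = 0.62206 * (2 * 15.365) = 19.116 m
Therefore the sprinkler spacing along the lateral = 19.116 m.


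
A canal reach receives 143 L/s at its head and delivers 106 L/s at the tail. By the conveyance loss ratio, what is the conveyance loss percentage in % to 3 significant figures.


Approach: apply the conveyance loss ratio, loss% = ((Q_head - Q_tail)/Q_head)*100.
loss = ((143 - 106)/143)*100 = 25.9 %
Therefore the conveyance loss percentage = 25.9 %.


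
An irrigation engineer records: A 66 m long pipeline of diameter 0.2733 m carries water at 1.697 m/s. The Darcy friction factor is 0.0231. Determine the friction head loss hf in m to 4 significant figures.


Approach: apply the Darcy-Weisbach equation, hf = f*(L/D)*(v^2/(2g)).
hf = 0.0231 * (66/0.2733) * (1.697^2 / (2*9.81))
hf = 0.8188 m
Therefore the friction head loss hf = 0.8188 m.


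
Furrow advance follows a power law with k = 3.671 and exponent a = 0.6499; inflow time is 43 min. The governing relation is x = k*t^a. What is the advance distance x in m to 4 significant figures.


x = 3.671 * 43^0.6499 = 42.30 m
Therefore the advance distance x = 42.30 m.


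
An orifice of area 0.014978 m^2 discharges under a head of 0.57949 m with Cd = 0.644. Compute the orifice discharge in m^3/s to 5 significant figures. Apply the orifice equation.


Approach: apply the orifice equation, Q = Cd*A*sqrt(2*g*h).
Q = 0.644 * 0.014978 * sqrt(2*9.81*0.57949) = 0.032525 m^3/s
Therefore the orifice discharge = 0.032525 m^3/s.


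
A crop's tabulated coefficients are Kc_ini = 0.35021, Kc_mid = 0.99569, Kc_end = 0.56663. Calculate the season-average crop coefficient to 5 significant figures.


Approach: apply a simple seasonal average, Kc_avg = (Kc_ini + Kc_mid + Kc_end)/3.
Kc_avg = (0.35021 + 0.99569 + 0.56663)/3 = 0.63751
Therefore the season-average crop coefficient = 0.63751.


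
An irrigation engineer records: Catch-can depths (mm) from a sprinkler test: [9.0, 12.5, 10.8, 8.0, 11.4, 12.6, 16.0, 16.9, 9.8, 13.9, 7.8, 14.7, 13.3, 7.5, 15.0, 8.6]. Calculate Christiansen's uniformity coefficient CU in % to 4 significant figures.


Approach: apply Christiansen's uniformity coefficient, CU = (1 - mean_abs_deviation/mean)*100.
mean = 11.7375 mm
mean |d_i - mean| = 2.62500 mm
CU = (1 - 2.62500/11.7375)*100 = 77.64 %
Therefore Christiansen's uniformity coefficient CU = 77.64 %.


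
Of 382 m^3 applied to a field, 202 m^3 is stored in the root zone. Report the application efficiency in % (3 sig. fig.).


Approach: apply the application efficiency ratio, Ea = (stored/applied)*100.
Ea = (202/382)*100 = 52.9 %
Therefore the application efficiency = 52.9 %.


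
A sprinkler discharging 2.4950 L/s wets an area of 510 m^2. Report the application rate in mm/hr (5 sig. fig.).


Approach: apply the application rate relation, rate = (Q/A)*3600.
rate = (2.4950 / 510) * 3600 = 17.612 mm/hr
Therefore the application rate = 17.612 mm/hr.


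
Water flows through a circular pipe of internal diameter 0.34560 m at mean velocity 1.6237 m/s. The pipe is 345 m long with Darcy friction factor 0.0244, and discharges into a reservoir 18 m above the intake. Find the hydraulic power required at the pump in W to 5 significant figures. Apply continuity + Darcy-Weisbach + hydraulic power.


Approach: apply continuity + Darcy-Weisbach + hydraulic power, Q = A*v; hf = f*(L/D)*(v^2/(2g)); H = static + hf; P = rho*g*Q*H.
Step 1 — flow rate (continuity, Q = A*v):
  A = pi*(0.34560/2)^2 = 0.09380745 m^2
  Q = 0.09380745 * 1.6237 = 0.1523152 m^3/s
Step 2 — friction head loss (Darcy-Weisbach):
  hf = 0.0244 * (345/0.34560) * (1.6237^2 / (2*9.81))
  hf = 3.273013 m
Step 3 — total head: H = 18 + 3.273013 = 21.27301 m
Step 4 — hydraulic power (P = rho*g*Q*H):
  P = 1000 * 9.81 * 0.1523152 * 21.27301 = 31786 W
Therefore the hydraulic power required at the pump = 31786 W.


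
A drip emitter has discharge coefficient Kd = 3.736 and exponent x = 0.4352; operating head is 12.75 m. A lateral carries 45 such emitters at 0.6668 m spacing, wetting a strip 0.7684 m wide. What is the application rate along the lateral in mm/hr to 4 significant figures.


Approach: apply the emitter equation with a lateral mass balance, q = Kd*h^x; Q = n*q; rate = Q/(n*spacing*width).
Step 1 — single emitter flow (q = Kd*h^x):
  q = 3.736 * 12.75^0.4352 = 11.3116 L/hr
Step 2 — total lateral flow: Q = 45 * 11.3116 = 509.023 L/hr
Step 3 — wetted area: A = 45 * 0.6668 * 0.7684 = 23.0566 m^2
Step 4 — application rate: Q/A = 509.023/23.0566 = 22.08 mm/hr
Therefore the application rate along the lateral = 22.08 mm/hr.


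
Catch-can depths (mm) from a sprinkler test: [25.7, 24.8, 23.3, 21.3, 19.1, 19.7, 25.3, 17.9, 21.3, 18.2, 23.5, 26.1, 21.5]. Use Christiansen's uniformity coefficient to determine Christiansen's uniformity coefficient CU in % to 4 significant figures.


Approach: apply Christiansen's uniformity coefficient, CU = (1 - mean_abs_deviation/mean)*100.
mean = 22.1308 mm
mean |d_i - mean| = 2.44852 mm
CU = (1 - 2.44852/22.1308)*100 = 88.94 %
Therefore Christiansen's uniformity coefficient CU = 88.94 %.


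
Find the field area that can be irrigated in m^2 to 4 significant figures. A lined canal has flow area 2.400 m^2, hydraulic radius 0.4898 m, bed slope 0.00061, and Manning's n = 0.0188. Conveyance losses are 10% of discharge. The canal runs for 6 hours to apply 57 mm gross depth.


Approach: apply Manning's equation with a conveyance and depth budget, Q = (1/n)*A*R^(2/3)*S^(1/2); Q_field = Q*(1-loss); Area = Q_field*t/(d/1000).
Step 1 — canal discharge (Manning's equation):
  Q = (1/0.0188) * 2.400 * 0.4898^(2/3) * 0.00061^(1/2) = 1.95913 m^3/s
Step 2 — delivered flow: Q_field = 1.95913*(1 - 10/100) = 1.76322 m^3/s
Step 3 — volume delivered: V = 1.76322 * 6*3600 = 38085.6 m^3
Step 4 — area served: A = V / (depth/1000) = 38085.6 / 0.057 = 668200 m^2
Therefore the field area that can be irrigated = 668200 m^2.


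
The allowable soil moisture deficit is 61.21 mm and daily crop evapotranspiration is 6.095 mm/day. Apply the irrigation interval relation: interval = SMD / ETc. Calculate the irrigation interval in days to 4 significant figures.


interval = 61.21 / 6.095 = 10.04 days
Therefore the irrigation interval = 10.04 days.


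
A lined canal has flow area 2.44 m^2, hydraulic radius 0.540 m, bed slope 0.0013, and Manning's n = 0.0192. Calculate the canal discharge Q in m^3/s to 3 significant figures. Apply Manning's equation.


Approach: apply Manning's equation, Q = (1/n)*A*R^(2/3)*S^(1/2).
Q = (1/0.0192) * 2.44 * 0.540^(2/3) * 0.0013^(1/2) = 3.04 m^3/s
Therefore the canal discharge Q = 3.04 m^3/s.


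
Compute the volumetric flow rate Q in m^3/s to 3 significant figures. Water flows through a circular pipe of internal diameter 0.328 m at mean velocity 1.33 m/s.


Approach: apply the continuity equation for pipe flow, Q = A * v with A = pi*(D/2)^2.
A = pi*(0.328/2)^2 = 0.084496 m^2
Q = 0.084496 * 1.33 = 0.112 m^3/s
Therefore the volumetric flow rate Q = 0.112 m^3/s.


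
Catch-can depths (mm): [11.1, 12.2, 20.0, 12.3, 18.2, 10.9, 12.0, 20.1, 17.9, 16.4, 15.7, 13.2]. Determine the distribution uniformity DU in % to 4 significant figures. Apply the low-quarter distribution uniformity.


Approach: apply the low-quarter distribution uniformity, DU = (mean of lowest quarter of readings / overall mean)*100.
sorted lowest 3 of 12: [10.9, 11.1, 12.0] -> mean = 11.3333 mm
overall mean = 15.0000 mm
DU = (11.3333/15.0000)*100 = 75.56 %
Therefore the distribution uniformity DU = 75.56 %.


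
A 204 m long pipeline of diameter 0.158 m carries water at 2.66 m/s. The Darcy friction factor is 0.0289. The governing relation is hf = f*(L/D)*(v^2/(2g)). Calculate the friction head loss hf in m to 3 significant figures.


hf = 0.0289 * (204/0.158) * (2.66^2 / (2*9.81))
hf = 13.5 m
Therefore the friction head loss hf = 13.5 m.


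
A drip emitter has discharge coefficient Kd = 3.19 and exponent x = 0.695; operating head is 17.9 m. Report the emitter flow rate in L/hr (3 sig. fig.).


Approach: apply the emitter characteristic equation, q = Kd * h^x.
q = 3.19 * 17.9^0.695 = 23.7 L/hr
Therefore the emitter flow rate = 23.7 L/hr.


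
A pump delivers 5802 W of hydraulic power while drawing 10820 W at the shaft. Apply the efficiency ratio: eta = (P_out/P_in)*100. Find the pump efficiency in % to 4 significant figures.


eta = (5802 / 10820) * 100 = 53.62 %
Therefore the pump efficiency = 53.62 %.


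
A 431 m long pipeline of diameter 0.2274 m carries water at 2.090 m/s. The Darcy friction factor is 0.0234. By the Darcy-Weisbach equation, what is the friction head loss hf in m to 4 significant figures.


Approach: apply the Darcy-Weisbach equation, hf = f*(L/D)*(v^2/(2g)).
hf = 0.0234 * (431/0.2274) * (2.090^2 / (2*9.81))
hf = 9.874 m
Therefore the friction head loss hf = 9.874 m.


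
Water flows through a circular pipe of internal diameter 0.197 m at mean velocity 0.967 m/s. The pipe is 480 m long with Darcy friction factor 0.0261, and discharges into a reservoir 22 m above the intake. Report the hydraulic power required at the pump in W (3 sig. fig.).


Approach: apply continuity + Darcy-Weisbach + hydraulic power, Q = A*v; hf = f*(L/D)*(v^2/(2g)); H = static + hf; P = rho*g*Q*H.
Step 1 — flow rate (continuity, Q = A*v):
  A = pi*(0.197/2)^2 = 0.030481 m^2
  Q = 0.030481 * 0.967 = 0.029475 m^3/s
Step 2 — friction head loss (Darcy-Weisbach):
  hf = 0.0261 * (480/0.197) * (0.967^2 / (2*9.81))
  hf = 3.0309 m
Step 3 — total head: H = 22 + 3.0309 = 25.031 m
Step 4 — hydraulic power (P = rho*g*Q*H):
  P = 1000 * 9.81 * 0.029475 * 25.031 = 7240 W
Therefore the hydraulic power required at the pump = 7240 W.


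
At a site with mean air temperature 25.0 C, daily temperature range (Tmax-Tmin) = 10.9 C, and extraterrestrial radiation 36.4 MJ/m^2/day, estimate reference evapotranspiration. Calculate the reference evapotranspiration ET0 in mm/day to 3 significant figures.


Approach: apply the Hargreaves-Samani method, ET0 = 0.0023*(Tmean+17.8)*sqrt(Tmax-Tmin)*0.408*Ra.
ET0 = 0.0023*(25.0+17.8)*sqrt(10.9)*0.408*36.4 = 4.83 mm/day
Therefore the reference evapotranspiration ET0 = 4.83 mm/day.


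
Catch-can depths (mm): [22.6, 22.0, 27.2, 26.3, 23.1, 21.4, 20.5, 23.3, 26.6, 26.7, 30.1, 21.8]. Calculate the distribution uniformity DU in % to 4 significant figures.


Approach: apply the low-quarter distribution uniformity, DU = (mean of lowest quarter of readings / overall mean)*100.
sorted lowest 3 of 12: [20.5, 21.4, 21.8] -> mean = 21.2333 mm
overall mean = 24.3000 mm
DU = (21.2333/24.3000)*100 = 87.38 %
Therefore the distribution uniformity DU = 87.38 %.


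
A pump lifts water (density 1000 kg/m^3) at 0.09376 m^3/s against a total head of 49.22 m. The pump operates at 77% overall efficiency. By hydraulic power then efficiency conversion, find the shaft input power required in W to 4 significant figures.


Approach: apply hydraulic power then efficiency conversion, P = rho*g*Q*H; P_in = P/eta.
Step 1 — hydraulic power (P = rho*g*Q*H):
  P = 1000 * 9.81 * 0.09376 * 49.22 = 45271.8 W
Step 2 — input power: P_in = P/eta = 45271.8 / 0.77 = 58790 W
Therefore the shaft input power required = 58790 W.


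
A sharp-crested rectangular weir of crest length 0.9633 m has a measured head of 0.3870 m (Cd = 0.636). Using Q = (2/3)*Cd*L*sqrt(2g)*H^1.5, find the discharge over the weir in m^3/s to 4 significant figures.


Q = (2/3)*0.636*0.9633*sqrt(2*9.81)*0.3870^1.5 = 0.4356 m^3/s
Therefore the discharge over the weir = 0.4356 m^3/s.
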